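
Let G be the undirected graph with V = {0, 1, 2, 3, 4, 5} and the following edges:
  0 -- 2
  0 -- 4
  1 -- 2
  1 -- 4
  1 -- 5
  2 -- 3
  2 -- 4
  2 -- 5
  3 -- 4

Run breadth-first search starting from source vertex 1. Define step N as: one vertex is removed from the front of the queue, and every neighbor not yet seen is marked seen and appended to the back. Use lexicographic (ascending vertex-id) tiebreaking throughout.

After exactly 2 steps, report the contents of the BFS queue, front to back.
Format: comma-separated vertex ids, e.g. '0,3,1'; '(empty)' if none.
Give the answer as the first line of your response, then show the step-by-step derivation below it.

4,5,0,3

step 1: dequeue 1; queue=[2,4,5]; order=1
step 2: dequeue 2; queue=[4,5,0,3]; order=1,2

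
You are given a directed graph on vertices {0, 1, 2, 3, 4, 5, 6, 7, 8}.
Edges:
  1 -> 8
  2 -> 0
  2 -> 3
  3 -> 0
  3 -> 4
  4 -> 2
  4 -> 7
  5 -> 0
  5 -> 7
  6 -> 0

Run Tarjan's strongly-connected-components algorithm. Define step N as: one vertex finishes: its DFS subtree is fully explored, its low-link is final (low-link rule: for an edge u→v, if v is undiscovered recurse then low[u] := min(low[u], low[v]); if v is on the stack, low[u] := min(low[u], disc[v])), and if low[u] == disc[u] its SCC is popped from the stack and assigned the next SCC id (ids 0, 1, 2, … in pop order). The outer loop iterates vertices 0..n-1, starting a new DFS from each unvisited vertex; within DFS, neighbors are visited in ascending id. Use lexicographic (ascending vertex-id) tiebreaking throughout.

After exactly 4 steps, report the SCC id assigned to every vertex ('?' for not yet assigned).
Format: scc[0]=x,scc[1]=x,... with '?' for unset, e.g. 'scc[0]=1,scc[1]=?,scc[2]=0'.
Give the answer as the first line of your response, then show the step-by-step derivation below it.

scc[0]=0,scc[1]=2,scc[2]=?,scc[3]=?,scc[4]=?,scc[5]=?,scc[6]=?,scc[7]=3,scc[8]=1

step 1: low=(low[0]=0,low[1]=?,low[2]=?,low[3]=?,low[4]=?,low[5]=?,low[6]=?,low[7]=?,low[8]=?); scc=(scc[0]=0,scc[1]=?,scc[2]=?,scc[3]=?,scc[4]=?,scc[5]=?,scc[6]=?,scc[7]=?,scc[8]=?)
step 2: low=(low[0]=0,low[1]=1,low[2]=?,low[3]=?,low[4]=?,low[5]=?,low[6]=?,low[7]=?,low[8]=2); scc=(scc[0]=0,scc[1]=?,scc[2]=?,scc[3]=?,scc[4]=?,scc[5]=?,scc[6]=?,scc[7]=?,scc[8]=1)
step 3: low=(low[0]=0,low[1]=1,low[2]=?,low[3]=?,low[4]=?,low[5]=?,low[6]=?,low[7]=?,low[8]=2); scc=(scc[0]=0,scc[1]=2,scc[2]=?,scc[3]=?,scc[4]=?,scc[5]=?,scc[6]=?,scc[7]=?,scc[8]=1)
step 4: low=(low[0]=0,low[1]=1,low[2]=3,low[3]=4,low[4]=3,low[5]=?,low[6]=?,low[7]=6,low[8]=2); scc=(scc[0]=0,scc[1]=2,scc[2]=?,scc[3]=?,scc[4]=?,scc[5]=?,scc[6]=?,scc[7]=3,scc[8]=1)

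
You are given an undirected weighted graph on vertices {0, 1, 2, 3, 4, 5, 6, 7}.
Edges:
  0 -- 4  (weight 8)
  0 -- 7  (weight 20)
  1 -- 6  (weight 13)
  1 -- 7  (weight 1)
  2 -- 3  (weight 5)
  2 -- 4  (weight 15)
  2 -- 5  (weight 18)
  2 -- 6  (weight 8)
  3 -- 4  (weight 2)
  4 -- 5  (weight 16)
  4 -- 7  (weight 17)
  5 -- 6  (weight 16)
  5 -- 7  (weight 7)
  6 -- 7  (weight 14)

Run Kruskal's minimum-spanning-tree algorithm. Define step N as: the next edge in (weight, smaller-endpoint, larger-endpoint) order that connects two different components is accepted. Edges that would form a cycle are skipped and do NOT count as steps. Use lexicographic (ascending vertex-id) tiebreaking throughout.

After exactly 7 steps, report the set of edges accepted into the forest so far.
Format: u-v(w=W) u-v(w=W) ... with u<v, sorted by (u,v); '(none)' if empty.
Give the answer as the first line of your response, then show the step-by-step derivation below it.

0-4(w=8) 1-6(w=13) 1-7(w=1) 2-3(w=5) 2-6(w=8) 3-4(w=2) 5-7(w=7)

step 1: add edge 1-7 (w=1); MST = {1-7(w=1)}
step 2: add edge 3-4 (w=2); MST = {1-7(w=1) 3-4(w=2)}
step 3: add edge 2-3 (w=5); MST = {1-7(w=1) 2-3(w=5) 3-4(w=2)}
step 4: add edge 5-7 (w=7); MST = {1-7(w=1) 2-3(w=5) 3-4(w=2) 5-7(w=7)}
step 5: add edge 0-4 (w=8); MST = {0-4(w=8) 1-7(w=1) 2-3(w=5) 3-4(w=2) 5-7(w=7)}
step 6: add edge 2-6 (w=8); MST = {0-4(w=8) 1-7(w=1) 2-3(w=5) 2-6(w=8) 3-4(w=2) 5-7(w=7)}
step 7: add edge 1-6 (w=13); MST = {0-4(w=8) 1-6(w=13) 1-7(w=1) 2-3(w=5) 2-6(w=8) 3-4(w=2) 5-7(w=7)}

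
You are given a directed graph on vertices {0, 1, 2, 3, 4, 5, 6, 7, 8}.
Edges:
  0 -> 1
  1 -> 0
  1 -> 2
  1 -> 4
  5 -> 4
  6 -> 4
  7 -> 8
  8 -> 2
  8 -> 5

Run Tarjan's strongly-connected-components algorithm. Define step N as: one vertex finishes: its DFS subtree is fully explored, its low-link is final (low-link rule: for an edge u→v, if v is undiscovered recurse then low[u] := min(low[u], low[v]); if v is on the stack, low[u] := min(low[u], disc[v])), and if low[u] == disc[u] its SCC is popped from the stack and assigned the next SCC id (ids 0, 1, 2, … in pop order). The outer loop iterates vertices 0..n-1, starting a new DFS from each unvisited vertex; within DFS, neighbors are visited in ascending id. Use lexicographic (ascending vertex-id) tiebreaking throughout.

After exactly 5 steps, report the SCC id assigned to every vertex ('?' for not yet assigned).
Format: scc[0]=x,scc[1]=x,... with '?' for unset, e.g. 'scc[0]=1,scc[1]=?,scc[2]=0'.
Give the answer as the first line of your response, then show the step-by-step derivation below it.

scc[0]=2,scc[1]=2,scc[2]=0,scc[3]=3,scc[4]=1,scc[5]=?,scc[6]=?,scc[7]=?,scc[8]=?

step 1: low=(low[0]=0,low[1]=0,low[2]=2,low[3]=?,low[4]=?,low[5]=?,low[6]=?,low[7]=?,low[8]=?); scc=(scc[0]=?,scc[1]=?,scc[2]=0,scc[3]=?,scc[4]=?,scc[5]=?,scc[6]=?,scc[7]=?,scc[8]=?)
step 2: low=(low[0]=0,low[1]=0,low[2]=2,low[3]=?,low[4]=3,low[5]=?,low[6]=?,low[7]=?,low[8]=?); scc=(scc[0]=?,scc[1]=?,scc[2]=0,scc[3]=?,scc[4]=1,scc[5]=?,scc[6]=?,scc[7]=?,scc[8]=?)
step 3: low=(low[0]=0,low[1]=0,low[2]=2,low[3]=?,low[4]=3,low[5]=?,low[6]=?,low[7]=?,low[8]=?); scc=(scc[0]=?,scc[1]=?,scc[2]=0,scc[3]=?,scc[4]=1,scc[5]=?,scc[6]=?,scc[7]=?,scc[8]=?)
step 4: low=(low[0]=0,low[1]=0,low[2]=2,low[3]=?,low[4]=3,low[5]=?,low[6]=?,low[7]=?,low[8]=?); scc=(scc[0]=2,scc[1]=2,scc[2]=0,scc[3]=?,scc[4]=1,scc[5]=?,scc[6]=?,scc[7]=?,scc[8]=?)
step 5: low=(low[0]=0,low[1]=0,low[2]=2,low[3]=4,low[4]=3,low[5]=?,low[6]=?,low[7]=?,low[8]=?); scc=(scc[0]=2,scc[1]=2,scc[2]=0,scc[3]=3,scc[4]=1,scc[5]=?,scc[6]=?,scc[7]=?,scc[8]=?)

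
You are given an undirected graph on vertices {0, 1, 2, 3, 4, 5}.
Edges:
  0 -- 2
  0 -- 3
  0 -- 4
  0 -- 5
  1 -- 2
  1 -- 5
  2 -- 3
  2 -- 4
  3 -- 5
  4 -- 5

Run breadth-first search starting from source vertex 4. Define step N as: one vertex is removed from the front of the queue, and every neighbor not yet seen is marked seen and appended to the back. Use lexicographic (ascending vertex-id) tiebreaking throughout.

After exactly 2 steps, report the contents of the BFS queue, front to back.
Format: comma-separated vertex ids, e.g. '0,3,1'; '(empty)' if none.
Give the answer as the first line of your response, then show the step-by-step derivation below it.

2,5,3

step 1: dequeue 4; queue=[0,2,5]; order=4
step 2: dequeue 0; queue=[2,5,3]; order=4,0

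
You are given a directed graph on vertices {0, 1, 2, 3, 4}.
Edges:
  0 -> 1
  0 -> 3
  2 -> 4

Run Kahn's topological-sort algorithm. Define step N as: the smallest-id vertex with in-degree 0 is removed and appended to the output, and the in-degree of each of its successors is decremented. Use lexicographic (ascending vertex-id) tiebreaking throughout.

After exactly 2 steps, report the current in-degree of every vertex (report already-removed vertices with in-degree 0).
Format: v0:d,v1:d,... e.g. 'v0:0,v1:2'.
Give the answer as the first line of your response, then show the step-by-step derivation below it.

v0:0,v1:0,v2:0,v3:0,v4:1

step 1: output 0; order=[0]; indeg=(0,0,0,0,1)
step 2: output 1; order=[0,1]; indeg=(0,0,0,0,1)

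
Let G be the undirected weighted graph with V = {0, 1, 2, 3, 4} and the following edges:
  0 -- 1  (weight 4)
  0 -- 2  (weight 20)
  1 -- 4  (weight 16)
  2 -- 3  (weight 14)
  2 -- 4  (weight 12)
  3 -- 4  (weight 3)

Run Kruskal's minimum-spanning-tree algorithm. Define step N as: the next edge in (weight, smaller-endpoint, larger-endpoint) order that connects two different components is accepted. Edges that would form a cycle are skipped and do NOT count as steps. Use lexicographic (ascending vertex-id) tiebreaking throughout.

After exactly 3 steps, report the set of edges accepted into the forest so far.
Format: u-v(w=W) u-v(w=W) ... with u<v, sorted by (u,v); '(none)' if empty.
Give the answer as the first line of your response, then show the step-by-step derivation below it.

0-1(w=4) 2-4(w=12) 3-4(w=3)

step 1: add edge 3-4 (w=3); MST = {3-4(w=3)}
step 2: add edge 0-1 (w=4); MST = {0-1(w=4) 3-4(w=3)}
step 3: add edge 2-4 (w=12); MST = {0-1(w=4) 2-4(w=12) 3-4(w=3)}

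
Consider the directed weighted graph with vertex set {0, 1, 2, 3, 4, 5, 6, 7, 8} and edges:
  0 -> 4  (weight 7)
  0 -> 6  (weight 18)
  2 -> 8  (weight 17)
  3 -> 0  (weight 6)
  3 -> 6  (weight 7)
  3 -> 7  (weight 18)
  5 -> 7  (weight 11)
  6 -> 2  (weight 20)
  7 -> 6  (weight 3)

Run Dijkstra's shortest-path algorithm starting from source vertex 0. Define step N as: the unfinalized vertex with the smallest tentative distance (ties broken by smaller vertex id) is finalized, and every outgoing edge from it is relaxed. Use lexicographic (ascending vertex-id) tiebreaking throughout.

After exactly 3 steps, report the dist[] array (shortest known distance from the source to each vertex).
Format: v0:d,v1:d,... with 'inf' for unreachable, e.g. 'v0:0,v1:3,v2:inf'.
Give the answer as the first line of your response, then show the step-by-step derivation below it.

v0:0,v1:inf,v2:38,v3:inf,v4:7,v5:inf,v6:18,v7:inf,v8:inf

step 1: dist = v0:0,v1:inf,v2:inf,v3:inf,v4:7,v5:inf,v6:18,v7:inf,v8:inf
step 2: dist = v0:0,v1:inf,v2:inf,v3:inf,v4:7,v5:inf,v6:18,v7:inf,v8:inf
step 3: dist = v0:0,v1:inf,v2:38,v3:inf,v4:7,v5:inf,v6:18,v7:inf,v8:inf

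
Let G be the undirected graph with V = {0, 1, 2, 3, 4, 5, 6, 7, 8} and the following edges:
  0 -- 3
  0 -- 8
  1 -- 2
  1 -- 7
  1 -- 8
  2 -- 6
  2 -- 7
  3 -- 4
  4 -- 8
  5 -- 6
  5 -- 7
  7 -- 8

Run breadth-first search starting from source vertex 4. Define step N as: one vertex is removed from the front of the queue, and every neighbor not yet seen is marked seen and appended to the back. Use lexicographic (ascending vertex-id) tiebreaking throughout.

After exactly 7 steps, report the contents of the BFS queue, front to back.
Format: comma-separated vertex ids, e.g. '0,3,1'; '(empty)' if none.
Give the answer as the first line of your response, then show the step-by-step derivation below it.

5,6

step 1: dequeue 4; queue=[3,8]; order=4
step 2: dequeue 3; queue=[8,0]; order=4,3
step 3: dequeue 8; queue=[0,1,7]; order=4,3,8
step 4: dequeue 0; queue=[1,7]; order=4,3,8,0
step 5: dequeue 1; queue=[7,2]; order=4,3,8,0,1
step 6: dequeue 7; queue=[2,5]; order=4,3,8,0,1,7
step 7: dequeue 2; queue=[5,6]; order=4,3,8,0,1,7,2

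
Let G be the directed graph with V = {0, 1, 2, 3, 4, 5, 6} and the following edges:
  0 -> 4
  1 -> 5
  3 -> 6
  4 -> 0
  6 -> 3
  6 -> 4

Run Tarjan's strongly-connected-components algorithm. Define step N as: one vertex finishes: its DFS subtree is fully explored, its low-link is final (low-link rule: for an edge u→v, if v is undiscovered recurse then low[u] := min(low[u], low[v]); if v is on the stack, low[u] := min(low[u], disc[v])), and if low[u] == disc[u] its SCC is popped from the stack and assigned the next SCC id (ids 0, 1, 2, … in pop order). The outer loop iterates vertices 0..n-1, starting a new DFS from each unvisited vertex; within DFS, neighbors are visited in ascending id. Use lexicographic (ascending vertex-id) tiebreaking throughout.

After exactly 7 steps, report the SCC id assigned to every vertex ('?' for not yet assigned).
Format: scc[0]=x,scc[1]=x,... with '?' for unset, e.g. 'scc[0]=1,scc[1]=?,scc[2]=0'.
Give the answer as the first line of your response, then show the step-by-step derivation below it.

scc[0]=0,scc[1]=2,scc[2]=3,scc[3]=4,scc[4]=0,scc[5]=1,scc[6]=4

step 1: low=(low[0]=0,low[1]=?,low[2]=?,low[3]=?,low[4]=0,low[5]=?,low[6]=?); scc=(scc[0]=?,scc[1]=?,scc[2]=?,scc[3]=?,scc[4]=?,scc[5]=?,scc[6]=?)
step 2: low=(low[0]=0,low[1]=?,low[2]=?,low[3]=?,low[4]=0,low[5]=?,low[6]=?); scc=(scc[0]=0,scc[1]=?,scc[2]=?,scc[3]=?,scc[4]=0,scc[5]=?,scc[6]=?)
step 3: low=(low[0]=0,low[1]=2,low[2]=?,low[3]=?,low[4]=0,low[5]=3,low[6]=?); scc=(scc[0]=0,scc[1]=?,scc[2]=?,scc[3]=?,scc[4]=0,scc[5]=1,scc[6]=?)
step 4: low=(low[0]=0,low[1]=2,low[2]=?,low[3]=?,low[4]=0,low[5]=3,low[6]=?); scc=(scc[0]=0,scc[1]=2,scc[2]=?,scc[3]=?,scc[4]=0,scc[5]=1,scc[6]=?)
step 5: low=(low[0]=0,low[1]=2,low[2]=4,low[3]=?,low[4]=0,low[5]=3,low[6]=?); scc=(scc[0]=0,scc[1]=2,scc[2]=3,scc[3]=?,scc[4]=0,scc[5]=1,scc[6]=?)
step 6: low=(low[0]=0,low[1]=2,low[2]=4,low[3]=5,low[4]=0,low[5]=3,low[6]=5); scc=(scc[0]=0,scc[1]=2,scc[2]=3,scc[3]=?,scc[4]=0,scc[5]=1,scc[6]=?)
step 7: low=(low[0]=0,low[1]=2,low[2]=4,low[3]=5,low[4]=0,low[5]=3,low[6]=5); scc=(scc[0]=0,scc[1]=2,scc[2]=3,scc[3]=4,scc[4]=0,scc[5]=1,scc[6]=4)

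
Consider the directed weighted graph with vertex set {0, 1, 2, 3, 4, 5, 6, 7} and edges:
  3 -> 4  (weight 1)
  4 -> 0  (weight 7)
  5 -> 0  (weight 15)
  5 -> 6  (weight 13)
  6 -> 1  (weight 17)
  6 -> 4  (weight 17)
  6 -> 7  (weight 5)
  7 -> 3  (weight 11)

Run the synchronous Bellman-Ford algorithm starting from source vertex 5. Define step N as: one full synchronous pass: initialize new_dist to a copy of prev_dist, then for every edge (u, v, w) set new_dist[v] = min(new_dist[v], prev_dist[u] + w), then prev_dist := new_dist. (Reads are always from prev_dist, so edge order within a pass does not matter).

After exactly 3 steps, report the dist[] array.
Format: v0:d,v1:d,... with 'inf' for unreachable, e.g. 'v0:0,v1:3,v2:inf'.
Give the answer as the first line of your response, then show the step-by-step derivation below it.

v0:15,v1:30,v2:inf,v3:29,v4:30,v5:0,v6:13,v7:18

step 1: dist = v0:15,v1:inf,v2:inf,v3:inf,v4:inf,v5:0,v6:13,v7:inf
step 2: dist = v0:15,v1:30,v2:inf,v3:inf,v4:30,v5:0,v6:13,v7:18
step 3: dist = v0:15,v1:30,v2:inf,v3:29,v4:30,v5:0,v6:13,v7:18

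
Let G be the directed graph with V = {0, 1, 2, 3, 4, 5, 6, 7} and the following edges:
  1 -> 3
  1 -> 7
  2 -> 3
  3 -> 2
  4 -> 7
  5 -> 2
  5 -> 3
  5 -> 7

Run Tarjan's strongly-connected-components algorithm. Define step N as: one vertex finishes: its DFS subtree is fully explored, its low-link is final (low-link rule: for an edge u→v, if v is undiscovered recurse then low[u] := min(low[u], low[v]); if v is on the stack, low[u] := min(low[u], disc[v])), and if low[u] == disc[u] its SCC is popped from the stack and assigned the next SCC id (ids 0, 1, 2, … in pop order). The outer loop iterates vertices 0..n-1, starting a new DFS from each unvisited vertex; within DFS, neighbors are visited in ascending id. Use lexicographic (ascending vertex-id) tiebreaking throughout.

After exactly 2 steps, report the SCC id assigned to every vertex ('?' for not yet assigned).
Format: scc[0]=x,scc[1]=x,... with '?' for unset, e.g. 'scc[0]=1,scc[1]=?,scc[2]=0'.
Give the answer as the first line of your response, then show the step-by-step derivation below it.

scc[0]=0,scc[1]=?,scc[2]=?,scc[3]=?,scc[4]=?,scc[5]=?,scc[6]=?,scc[7]=?

step 1: low=(low[0]=0,low[1]=?,low[2]=?,low[3]=?,low[4]=?,low[5]=?,low[6]=?,low[7]=?); scc=(scc[0]=0,scc[1]=?,scc[2]=?,scc[3]=?,scc[4]=?,scc[5]=?,scc[6]=?,scc[7]=?)
step 2: low=(low[0]=0,low[1]=1,low[2]=2,low[3]=2,low[4]=?,low[5]=?,low[6]=?,low[7]=?); scc=(scc[0]=0,scc[1]=?,scc[2]=?,scc[3]=?,scc[4]=?,scc[5]=?,scc[6]=?,scc[7]=?)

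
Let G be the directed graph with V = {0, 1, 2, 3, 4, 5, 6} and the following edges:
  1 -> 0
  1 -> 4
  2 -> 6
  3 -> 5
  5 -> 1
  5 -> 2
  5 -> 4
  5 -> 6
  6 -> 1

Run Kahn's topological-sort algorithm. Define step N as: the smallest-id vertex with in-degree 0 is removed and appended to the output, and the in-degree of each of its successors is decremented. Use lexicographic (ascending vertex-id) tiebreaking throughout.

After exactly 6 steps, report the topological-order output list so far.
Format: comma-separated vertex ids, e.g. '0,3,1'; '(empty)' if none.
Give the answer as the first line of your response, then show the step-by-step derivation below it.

3,5,2,6,1,0

step 1: output 3; order=[3]; indeg=(1,2,1,0,2,0,2)
step 2: output 5; order=[3,5]; indeg=(1,1,0,0,1,0,1)
step 3: output 2; order=[3,5,2]; indeg=(1,1,0,0,1,0,0)
step 4: output 6; order=[3,5,2,6]; indeg=(1,0,0,0,1,0,0)
step 5: output 1; order=[3,5,2,6,1]; indeg=(0,0,0,0,0,0,0)
step 6: output 0; order=[3,5,2,6,1,0]; indeg=(0,0,0,0,0,0,0)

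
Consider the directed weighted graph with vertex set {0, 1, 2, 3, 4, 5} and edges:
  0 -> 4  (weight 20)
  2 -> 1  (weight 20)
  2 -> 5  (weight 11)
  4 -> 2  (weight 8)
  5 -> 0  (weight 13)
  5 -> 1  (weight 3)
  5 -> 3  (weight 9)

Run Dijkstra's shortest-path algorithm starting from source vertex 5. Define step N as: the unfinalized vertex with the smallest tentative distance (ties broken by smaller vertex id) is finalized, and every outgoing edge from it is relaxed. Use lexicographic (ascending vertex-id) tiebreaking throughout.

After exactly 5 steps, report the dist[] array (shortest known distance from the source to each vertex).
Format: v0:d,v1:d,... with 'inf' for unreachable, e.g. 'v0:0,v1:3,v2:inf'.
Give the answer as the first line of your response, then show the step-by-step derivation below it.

v0:13,v1:3,v2:41,v3:9,v4:33,v5:0

step 1: dist = v0:13,v1:3,v2:inf,v3:9,v4:inf,v5:0
step 2: dist = v0:13,v1:3,v2:inf,v3:9,v4:inf,v5:0
step 3: dist = v0:13,v1:3,v2:inf,v3:9,v4:inf,v5:0
step 4: dist = v0:13,v1:3,v2:inf,v3:9,v4:33,v5:0
step 5: dist = v0:13,v1:3,v2:41,v3:9,v4:33,v5:0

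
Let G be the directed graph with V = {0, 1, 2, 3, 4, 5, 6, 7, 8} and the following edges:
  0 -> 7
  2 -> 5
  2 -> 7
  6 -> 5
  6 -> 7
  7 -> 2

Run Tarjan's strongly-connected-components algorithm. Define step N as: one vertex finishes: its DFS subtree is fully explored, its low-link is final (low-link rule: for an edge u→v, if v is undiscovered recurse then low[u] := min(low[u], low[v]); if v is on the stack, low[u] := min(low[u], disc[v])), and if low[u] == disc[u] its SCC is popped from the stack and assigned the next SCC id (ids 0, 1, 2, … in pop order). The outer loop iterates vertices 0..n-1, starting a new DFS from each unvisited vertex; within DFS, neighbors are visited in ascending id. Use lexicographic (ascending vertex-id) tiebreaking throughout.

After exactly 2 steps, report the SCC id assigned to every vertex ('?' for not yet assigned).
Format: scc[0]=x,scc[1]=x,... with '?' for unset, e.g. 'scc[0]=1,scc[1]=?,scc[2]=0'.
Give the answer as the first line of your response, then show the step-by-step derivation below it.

scc[0]=?,scc[1]=?,scc[2]=?,scc[3]=?,scc[4]=?,scc[5]=0,scc[6]=?,scc[7]=?,scc[8]=?

step 1: low=(low[0]=0,low[1]=?,low[2]=2,low[3]=?,low[4]=?,low[5]=3,low[6]=?,low[7]=1,low[8]=?); scc=(scc[0]=?,scc[1]=?,scc[2]=?,scc[3]=?,scc[4]=?,scc[5]=0,scc[6]=?,scc[7]=?,scc[8]=?)
step 2: low=(low[0]=0,low[1]=?,low[2]=1,low[3]=?,low[4]=?,low[5]=3,low[6]=?,low[7]=1,low[8]=?); scc=(scc[0]=?,scc[1]=?,scc[2]=?,scc[3]=?,scc[4]=?,scc[5]=0,scc[6]=?,scc[7]=?,scc[8]=?)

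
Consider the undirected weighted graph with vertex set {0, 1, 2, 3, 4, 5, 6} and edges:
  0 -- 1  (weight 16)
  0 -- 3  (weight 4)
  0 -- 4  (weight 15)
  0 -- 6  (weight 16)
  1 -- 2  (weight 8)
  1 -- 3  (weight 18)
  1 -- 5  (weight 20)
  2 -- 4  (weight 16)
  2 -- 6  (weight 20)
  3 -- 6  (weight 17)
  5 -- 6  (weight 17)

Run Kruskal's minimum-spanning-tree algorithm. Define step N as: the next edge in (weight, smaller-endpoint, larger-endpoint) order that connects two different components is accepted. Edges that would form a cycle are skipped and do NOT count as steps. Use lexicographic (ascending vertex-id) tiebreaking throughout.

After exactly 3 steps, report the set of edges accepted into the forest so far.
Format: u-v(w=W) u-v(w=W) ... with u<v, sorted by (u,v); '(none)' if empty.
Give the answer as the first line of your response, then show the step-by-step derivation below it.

0-3(w=4) 0-4(w=15) 1-2(w=8)

step 1: add edge 0-3 (w=4); MST = {0-3(w=4)}
step 2: add edge 1-2 (w=8); MST = {0-3(w=4) 1-2(w=8)}
step 3: add edge 0-4 (w=15); MST = {0-3(w=4) 0-4(w=15) 1-2(w=8)}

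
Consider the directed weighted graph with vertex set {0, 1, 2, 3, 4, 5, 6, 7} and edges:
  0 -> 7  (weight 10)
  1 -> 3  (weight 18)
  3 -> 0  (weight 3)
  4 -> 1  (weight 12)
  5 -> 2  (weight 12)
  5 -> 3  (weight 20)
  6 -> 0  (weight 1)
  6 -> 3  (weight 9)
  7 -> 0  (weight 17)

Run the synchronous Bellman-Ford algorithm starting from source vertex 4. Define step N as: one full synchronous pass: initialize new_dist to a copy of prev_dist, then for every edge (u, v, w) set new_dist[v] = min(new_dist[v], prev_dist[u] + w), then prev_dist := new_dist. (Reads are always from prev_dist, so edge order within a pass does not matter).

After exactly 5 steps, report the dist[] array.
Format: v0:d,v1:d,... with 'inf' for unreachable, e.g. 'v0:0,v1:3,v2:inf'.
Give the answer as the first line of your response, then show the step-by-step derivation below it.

v0:33,v1:12,v2:inf,v3:30,v4:0,v5:inf,v6:inf,v7:43

step 1: dist = v0:inf,v1:12,v2:inf,v3:inf,v4:0,v5:inf,v6:inf,v7:inf
step 2: dist = v0:inf,v1:12,v2:inf,v3:30,v4:0,v5:inf,v6:inf,v7:inf
step 3: dist = v0:33,v1:12,v2:inf,v3:30,v4:0,v5:inf,v6:inf,v7:inf
step 4: dist = v0:33,v1:12,v2:inf,v3:30,v4:0,v5:inf,v6:inf,v7:43
step 5: dist = v0:33,v1:12,v2:inf,v3:30,v4:0,v5:inf,v6:inf,v7:43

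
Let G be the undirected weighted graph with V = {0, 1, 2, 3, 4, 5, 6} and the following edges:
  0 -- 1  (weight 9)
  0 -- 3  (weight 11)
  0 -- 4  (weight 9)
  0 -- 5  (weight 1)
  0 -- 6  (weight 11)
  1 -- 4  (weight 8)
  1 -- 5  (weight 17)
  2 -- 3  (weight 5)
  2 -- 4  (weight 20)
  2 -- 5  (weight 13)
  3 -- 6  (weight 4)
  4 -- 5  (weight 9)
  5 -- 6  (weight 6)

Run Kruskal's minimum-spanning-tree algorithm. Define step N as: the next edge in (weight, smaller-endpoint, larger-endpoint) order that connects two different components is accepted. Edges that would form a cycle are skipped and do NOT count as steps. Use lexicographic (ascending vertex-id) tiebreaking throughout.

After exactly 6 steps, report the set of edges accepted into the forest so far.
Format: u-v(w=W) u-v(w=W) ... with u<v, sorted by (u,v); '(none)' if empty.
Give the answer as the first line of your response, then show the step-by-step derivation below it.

0-1(w=9) 0-5(w=1) 1-4(w=8) 2-3(w=5) 3-6(w=4) 5-6(w=6)

step 1: add edge 0-5 (w=1); MST = {0-5(w=1)}
step 2: add edge 3-6 (w=4); MST = {0-5(w=1) 3-6(w=4)}
step 3: add edge 2-3 (w=5); MST = {0-5(w=1) 2-3(w=5) 3-6(w=4)}
step 4: add edge 5-6 (w=6); MST = {0-5(w=1) 2-3(w=5) 3-6(w=4) 5-6(w=6)}
step 5: add edge 1-4 (w=8); MST = {0-5(w=1) 1-4(w=8) 2-3(w=5) 3-6(w=4) 5-6(w=6)}
step 6: add edge 0-1 (w=9); MST = {0-1(w=9) 0-5(w=1) 1-4(w=8) 2-3(w=5) 3-6(w=4) 5-6(w=6)}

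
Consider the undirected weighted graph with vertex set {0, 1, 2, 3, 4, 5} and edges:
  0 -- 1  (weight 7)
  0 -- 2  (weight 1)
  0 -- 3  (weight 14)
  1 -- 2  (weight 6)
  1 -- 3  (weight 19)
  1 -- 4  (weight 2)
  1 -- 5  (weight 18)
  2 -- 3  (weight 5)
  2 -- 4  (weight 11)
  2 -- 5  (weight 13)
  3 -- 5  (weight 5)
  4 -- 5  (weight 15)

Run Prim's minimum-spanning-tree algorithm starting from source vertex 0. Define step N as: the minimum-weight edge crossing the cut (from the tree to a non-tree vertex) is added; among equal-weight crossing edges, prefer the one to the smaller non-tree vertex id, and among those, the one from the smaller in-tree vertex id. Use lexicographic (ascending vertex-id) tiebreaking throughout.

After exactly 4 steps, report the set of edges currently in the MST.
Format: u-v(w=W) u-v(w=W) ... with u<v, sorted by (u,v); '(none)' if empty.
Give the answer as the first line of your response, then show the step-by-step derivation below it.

0-2(w=1) 1-2(w=6) 2-3(w=5) 3-5(w=5)

step 1: add edge 0-2 (w=1); MST = {0-2(w=1)}
step 2: add edge 2-3 (w=5); MST = {0-2(w=1) 2-3(w=5)}
step 3: add edge 3-5 (w=5); MST = {0-2(w=1) 2-3(w=5) 3-5(w=5)}
step 4: add edge 1-2 (w=6); MST = {0-2(w=1) 1-2(w=6) 2-3(w=5) 3-5(w=5)}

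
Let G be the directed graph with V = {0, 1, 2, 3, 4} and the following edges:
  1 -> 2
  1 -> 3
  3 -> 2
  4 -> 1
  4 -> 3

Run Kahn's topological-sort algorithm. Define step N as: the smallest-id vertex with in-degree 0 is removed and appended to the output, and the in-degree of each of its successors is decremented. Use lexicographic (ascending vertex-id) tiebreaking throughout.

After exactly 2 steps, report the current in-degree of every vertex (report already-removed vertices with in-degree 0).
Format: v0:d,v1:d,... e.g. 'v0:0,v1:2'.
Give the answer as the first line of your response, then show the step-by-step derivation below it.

v0:0,v1:0,v2:2,v3:1,v4:0

step 1: output 0; order=[0]; indeg=(0,1,2,2,0)
step 2: output 4; order=[0,4]; indeg=(0,0,2,1,0)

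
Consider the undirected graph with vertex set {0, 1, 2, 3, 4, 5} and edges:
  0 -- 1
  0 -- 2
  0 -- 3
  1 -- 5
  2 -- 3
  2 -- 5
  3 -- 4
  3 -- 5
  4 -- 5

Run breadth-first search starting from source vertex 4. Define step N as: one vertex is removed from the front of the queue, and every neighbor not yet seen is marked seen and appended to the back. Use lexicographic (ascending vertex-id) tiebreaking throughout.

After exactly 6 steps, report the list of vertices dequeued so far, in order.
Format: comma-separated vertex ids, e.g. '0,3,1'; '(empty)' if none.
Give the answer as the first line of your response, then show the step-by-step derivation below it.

4,3,5,0,2,1

step 1: dequeue 4; queue=[3,5]; order=4
step 2: dequeue 3; queue=[5,0,2]; order=4,3
step 3: dequeue 5; queue=[0,2,1]; order=4,3,5
step 4: dequeue 0; queue=[2,1]; order=4,3,5,0
step 5: dequeue 2; queue=[1]; order=4,3,5,0,2
step 6: dequeue 1; queue=[(empty)]; order=4,3,5,0,2,1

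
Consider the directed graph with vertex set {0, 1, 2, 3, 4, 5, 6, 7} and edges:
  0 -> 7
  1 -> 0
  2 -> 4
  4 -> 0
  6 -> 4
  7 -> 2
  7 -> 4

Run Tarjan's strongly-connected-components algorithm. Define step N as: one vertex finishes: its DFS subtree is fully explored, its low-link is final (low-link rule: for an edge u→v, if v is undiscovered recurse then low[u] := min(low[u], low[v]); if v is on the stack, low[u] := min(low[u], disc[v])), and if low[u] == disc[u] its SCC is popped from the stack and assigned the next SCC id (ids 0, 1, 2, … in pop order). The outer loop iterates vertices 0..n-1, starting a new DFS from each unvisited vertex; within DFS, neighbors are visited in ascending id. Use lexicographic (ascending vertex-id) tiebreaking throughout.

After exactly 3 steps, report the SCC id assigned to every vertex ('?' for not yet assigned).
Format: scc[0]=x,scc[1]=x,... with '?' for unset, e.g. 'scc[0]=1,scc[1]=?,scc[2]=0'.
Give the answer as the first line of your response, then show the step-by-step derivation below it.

scc[0]=?,scc[1]=?,scc[2]=?,scc[3]=?,scc[4]=?,scc[5]=?,scc[6]=?,scc[7]=?

step 1: low=(low[0]=0,low[1]=?,low[2]=2,low[3]=?,low[4]=0,low[5]=?,low[6]=?,low[7]=1); scc=(scc[0]=?,scc[1]=?,scc[2]=?,scc[3]=?,scc[4]=?,scc[5]=?,scc[6]=?,scc[7]=?)
step 2: low=(low[0]=0,low[1]=?,low[2]=0,low[3]=?,low[4]=0,low[5]=?,low[6]=?,low[7]=1); scc=(scc[0]=?,scc[1]=?,scc[2]=?,scc[3]=?,scc[4]=?,scc[5]=?,scc[6]=?,scc[7]=?)
step 3: low=(low[0]=0,low[1]=?,low[2]=0,low[3]=?,low[4]=0,low[5]=?,low[6]=?,low[7]=0); scc=(scc[0]=?,scc[1]=?,scc[2]=?,scc[3]=?,scc[4]=?,scc[5]=?,scc[6]=?,scc[7]=?)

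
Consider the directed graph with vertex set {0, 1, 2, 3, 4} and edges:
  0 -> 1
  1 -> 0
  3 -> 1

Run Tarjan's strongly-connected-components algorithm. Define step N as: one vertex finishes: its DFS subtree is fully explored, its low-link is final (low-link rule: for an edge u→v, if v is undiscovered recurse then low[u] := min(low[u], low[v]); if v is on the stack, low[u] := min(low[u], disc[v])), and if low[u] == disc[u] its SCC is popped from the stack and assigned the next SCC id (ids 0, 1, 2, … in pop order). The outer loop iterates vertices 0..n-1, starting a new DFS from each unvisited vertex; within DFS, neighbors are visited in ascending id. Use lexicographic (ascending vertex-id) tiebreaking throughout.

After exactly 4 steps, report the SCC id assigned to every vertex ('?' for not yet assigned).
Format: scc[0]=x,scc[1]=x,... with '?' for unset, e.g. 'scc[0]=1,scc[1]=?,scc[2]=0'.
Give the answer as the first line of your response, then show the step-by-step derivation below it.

scc[0]=0,scc[1]=0,scc[2]=1,scc[3]=2,scc[4]=?

step 1: low=(low[0]=0,low[1]=0,low[2]=?,low[3]=?,low[4]=?); scc=(scc[0]=?,scc[1]=?,scc[2]=?,scc[3]=?,scc[4]=?)
step 2: low=(low[0]=0,low[1]=0,low[2]=?,low[3]=?,low[4]=?); scc=(scc[0]=0,scc[1]=0,scc[2]=?,scc[3]=?,scc[4]=?)
step 3: low=(low[0]=0,low[1]=0,low[2]=2,low[3]=?,low[4]=?); scc=(scc[0]=0,scc[1]=0,scc[2]=1,scc[3]=?,scc[4]=?)
step 4: low=(low[0]=0,low[1]=0,low[2]=2,low[3]=3,low[4]=?); scc=(scc[0]=0,scc[1]=0,scc[2]=1,scc[3]=2,scc[4]=?)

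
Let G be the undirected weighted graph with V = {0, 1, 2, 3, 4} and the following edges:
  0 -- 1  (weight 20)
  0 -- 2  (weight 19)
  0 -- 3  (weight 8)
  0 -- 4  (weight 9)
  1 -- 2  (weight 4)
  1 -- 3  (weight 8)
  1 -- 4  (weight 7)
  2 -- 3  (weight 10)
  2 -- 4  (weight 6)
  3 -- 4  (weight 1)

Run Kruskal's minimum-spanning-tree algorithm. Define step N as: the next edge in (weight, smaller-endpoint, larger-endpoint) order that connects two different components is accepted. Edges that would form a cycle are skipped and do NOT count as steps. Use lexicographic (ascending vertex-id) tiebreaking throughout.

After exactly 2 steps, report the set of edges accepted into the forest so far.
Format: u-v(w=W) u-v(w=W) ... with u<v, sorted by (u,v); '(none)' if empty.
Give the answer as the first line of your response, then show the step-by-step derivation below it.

1-2(w=4) 3-4(w=1)

step 1: add edge 3-4 (w=1); MST = {3-4(w=1)}
step 2: add edge 1-2 (w=4); MST = {1-2(w=4) 3-4(w=1)}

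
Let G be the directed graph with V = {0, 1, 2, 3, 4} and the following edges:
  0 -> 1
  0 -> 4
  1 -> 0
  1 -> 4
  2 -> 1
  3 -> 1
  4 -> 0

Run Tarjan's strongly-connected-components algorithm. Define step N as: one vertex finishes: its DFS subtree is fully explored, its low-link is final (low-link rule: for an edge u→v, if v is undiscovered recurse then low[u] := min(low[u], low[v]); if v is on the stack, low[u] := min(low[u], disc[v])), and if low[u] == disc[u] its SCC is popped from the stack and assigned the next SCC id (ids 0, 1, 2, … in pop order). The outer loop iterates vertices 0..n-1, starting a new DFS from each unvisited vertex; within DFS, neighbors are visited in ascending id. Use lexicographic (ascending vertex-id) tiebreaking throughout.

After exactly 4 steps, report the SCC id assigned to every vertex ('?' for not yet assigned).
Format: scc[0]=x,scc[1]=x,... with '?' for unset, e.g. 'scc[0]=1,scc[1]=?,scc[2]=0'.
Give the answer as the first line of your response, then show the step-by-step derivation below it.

scc[0]=0,scc[1]=0,scc[2]=1,scc[3]=?,scc[4]=0

step 1: low=(low[0]=0,low[1]=0,low[2]=?,low[3]=?,low[4]=0); scc=(scc[0]=?,scc[1]=?,scc[2]=?,scc[3]=?,scc[4]=?)
step 2: low=(low[0]=0,low[1]=0,low[2]=?,low[3]=?,low[4]=0); scc=(scc[0]=?,scc[1]=?,scc[2]=?,scc[3]=?,scc[4]=?)
step 3: low=(low[0]=0,low[1]=0,low[2]=?,low[3]=?,low[4]=0); scc=(scc[0]=0,scc[1]=0,scc[2]=?,scc[3]=?,scc[4]=0)
step 4: low=(low[0]=0,low[1]=0,low[2]=3,low[3]=?,low[4]=0); scc=(scc[0]=0,scc[1]=0,scc[2]=1,scc[3]=?,scc[4]=0)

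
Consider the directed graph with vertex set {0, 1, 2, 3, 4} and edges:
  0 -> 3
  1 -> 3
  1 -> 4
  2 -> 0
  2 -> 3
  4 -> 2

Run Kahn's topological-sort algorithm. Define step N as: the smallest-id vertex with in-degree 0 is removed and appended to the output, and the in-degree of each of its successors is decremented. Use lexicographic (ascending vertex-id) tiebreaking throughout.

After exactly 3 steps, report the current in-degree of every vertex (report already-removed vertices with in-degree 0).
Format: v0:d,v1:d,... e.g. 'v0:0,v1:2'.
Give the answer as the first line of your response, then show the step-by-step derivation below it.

v0:0,v1:0,v2:0,v3:1,v4:0

step 1: output 1; order=[1]; indeg=(1,0,1,2,0)
step 2: output 4; order=[1,4]; indeg=(1,0,0,2,0)
step 3: output 2; order=[1,4,2]; indeg=(0,0,0,1,0)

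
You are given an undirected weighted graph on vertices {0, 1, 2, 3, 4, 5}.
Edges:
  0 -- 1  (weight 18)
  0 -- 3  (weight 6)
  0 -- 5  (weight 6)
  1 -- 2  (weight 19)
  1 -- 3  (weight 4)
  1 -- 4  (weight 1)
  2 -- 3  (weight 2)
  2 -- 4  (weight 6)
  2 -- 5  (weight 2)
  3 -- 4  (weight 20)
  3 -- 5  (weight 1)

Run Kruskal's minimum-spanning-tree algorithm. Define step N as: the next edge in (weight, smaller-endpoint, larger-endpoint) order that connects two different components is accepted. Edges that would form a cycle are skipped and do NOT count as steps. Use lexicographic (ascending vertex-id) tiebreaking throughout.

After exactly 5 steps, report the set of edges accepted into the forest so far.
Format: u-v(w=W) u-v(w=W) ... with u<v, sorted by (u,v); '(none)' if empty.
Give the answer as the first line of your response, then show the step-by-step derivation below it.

0-3(w=6) 1-3(w=4) 1-4(w=1) 2-3(w=2) 3-5(w=1)

step 1: add edge 1-4 (w=1); MST = {1-4(w=1)}
step 2: add edge 3-5 (w=1); MST = {1-4(w=1) 3-5(w=1)}
step 3: add edge 2-3 (w=2); MST = {1-4(w=1) 2-3(w=2) 3-5(w=1)}
step 4: add edge 1-3 (w=4); MST = {1-3(w=4) 1-4(w=1) 2-3(w=2) 3-5(w=1)}
step 5: add edge 0-3 (w=6); MST = {0-3(w=6) 1-3(w=4) 1-4(w=1) 2-3(w=2) 3-5(w=1)}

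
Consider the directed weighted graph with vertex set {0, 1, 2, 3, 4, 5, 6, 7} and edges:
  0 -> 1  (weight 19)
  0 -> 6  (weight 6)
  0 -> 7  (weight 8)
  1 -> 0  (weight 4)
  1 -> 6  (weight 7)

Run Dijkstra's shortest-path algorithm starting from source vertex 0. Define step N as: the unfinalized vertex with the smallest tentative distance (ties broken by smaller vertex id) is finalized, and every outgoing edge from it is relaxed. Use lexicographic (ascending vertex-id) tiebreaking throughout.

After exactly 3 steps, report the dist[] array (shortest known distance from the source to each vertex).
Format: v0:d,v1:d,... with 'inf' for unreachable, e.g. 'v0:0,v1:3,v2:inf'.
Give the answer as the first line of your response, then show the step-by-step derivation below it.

v0:0,v1:19,v2:inf,v3:inf,v4:inf,v5:inf,v6:6,v7:8

step 1: dist = v0:0,v1:19,v2:inf,v3:inf,v4:inf,v5:inf,v6:6,v7:8
step 2: dist = v0:0,v1:19,v2:inf,v3:inf,v4:inf,v5:inf,v6:6,v7:8
step 3: dist = v0:0,v1:19,v2:inf,v3:inf,v4:inf,v5:inf,v6:6,v7:8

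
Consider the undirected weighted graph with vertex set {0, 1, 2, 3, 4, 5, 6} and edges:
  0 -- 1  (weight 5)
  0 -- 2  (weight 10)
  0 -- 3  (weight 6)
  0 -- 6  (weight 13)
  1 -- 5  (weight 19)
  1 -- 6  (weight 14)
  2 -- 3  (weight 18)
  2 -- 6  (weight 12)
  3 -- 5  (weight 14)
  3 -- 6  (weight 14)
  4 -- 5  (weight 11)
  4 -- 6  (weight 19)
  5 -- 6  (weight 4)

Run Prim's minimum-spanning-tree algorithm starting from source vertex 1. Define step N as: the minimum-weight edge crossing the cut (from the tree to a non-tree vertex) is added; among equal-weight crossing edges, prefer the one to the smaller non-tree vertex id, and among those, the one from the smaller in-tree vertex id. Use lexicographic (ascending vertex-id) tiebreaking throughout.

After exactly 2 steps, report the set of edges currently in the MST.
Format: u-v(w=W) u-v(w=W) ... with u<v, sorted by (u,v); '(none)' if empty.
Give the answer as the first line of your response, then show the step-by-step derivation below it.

0-1(w=5) 0-3(w=6)

step 1: add edge 0-1 (w=5); MST = {0-1(w=5)}
step 2: add edge 0-3 (w=6); MST = {0-1(w=5) 0-3(w=6)}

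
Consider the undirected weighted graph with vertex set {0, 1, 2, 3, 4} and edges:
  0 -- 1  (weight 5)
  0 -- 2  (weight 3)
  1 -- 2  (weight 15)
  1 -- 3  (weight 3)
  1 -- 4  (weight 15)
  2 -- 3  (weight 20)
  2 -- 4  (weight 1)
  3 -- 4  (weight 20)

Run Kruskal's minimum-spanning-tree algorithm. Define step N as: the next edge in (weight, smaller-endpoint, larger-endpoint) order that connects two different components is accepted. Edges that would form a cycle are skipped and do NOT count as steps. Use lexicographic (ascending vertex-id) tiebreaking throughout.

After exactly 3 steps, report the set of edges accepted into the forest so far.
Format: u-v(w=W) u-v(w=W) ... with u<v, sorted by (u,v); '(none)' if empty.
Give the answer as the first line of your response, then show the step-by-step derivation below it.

0-2(w=3) 1-3(w=3) 2-4(w=1)

step 1: add edge 2-4 (w=1); MST = {2-4(w=1)}
step 2: add edge 0-2 (w=3); MST = {0-2(w=3) 2-4(w=1)}
step 3: add edge 1-3 (w=3); MST = {0-2(w=3) 1-3(w=3) 2-4(w=1)}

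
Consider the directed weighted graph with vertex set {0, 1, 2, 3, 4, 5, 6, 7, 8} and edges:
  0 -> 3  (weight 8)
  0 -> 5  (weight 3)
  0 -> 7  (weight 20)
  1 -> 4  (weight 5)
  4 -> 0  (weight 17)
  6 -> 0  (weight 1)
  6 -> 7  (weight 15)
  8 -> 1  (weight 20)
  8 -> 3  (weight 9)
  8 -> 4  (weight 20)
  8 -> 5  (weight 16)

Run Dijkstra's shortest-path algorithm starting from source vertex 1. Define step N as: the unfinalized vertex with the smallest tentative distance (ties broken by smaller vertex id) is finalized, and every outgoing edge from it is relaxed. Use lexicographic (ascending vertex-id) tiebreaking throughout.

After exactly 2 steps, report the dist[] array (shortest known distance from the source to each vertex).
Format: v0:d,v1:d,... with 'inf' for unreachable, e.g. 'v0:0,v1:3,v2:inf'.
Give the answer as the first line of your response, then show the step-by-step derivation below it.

v0:22,v1:0,v2:inf,v3:inf,v4:5,v5:inf,v6:inf,v7:inf,v8:inf

step 1: dist = v0:inf,v1:0,v2:inf,v3:inf,v4:5,v5:inf,v6:inf,v7:inf,v8:inf
step 2: dist = v0:22,v1:0,v2:inf,v3:inf,v4:5,v5:inf,v6:inf,v7:inf,v8:inf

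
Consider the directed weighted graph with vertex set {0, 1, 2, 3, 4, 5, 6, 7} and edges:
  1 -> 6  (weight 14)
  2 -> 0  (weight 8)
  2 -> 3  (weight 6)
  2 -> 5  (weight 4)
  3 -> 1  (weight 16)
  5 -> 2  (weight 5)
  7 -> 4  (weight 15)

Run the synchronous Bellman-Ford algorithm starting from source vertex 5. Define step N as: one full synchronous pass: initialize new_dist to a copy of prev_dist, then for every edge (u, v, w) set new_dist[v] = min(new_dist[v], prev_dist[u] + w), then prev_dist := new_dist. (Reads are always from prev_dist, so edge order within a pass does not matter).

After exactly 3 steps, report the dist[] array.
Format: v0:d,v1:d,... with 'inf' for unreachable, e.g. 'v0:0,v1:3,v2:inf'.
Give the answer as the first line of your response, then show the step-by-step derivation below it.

v0:13,v1:27,v2:5,v3:11,v4:inf,v5:0,v6:inf,v7:inf

step 1: dist = v0:inf,v1:inf,v2:5,v3:inf,v4:inf,v5:0,v6:inf,v7:inf
step 2: dist = v0:13,v1:inf,v2:5,v3:11,v4:inf,v5:0,v6:inf,v7:inf
step 3: dist = v0:13,v1:27,v2:5,v3:11,v4:inf,v5:0,v6:inf,v7:inf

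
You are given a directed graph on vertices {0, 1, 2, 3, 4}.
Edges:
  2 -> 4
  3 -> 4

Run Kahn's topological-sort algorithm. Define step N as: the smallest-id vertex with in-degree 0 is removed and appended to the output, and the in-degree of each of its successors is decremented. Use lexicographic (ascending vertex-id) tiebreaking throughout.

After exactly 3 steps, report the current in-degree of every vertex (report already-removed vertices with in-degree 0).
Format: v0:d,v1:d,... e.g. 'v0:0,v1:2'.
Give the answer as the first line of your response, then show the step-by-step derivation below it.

v0:0,v1:0,v2:0,v3:0,v4:1

step 1: output 0; order=[0]; indeg=(0,0,0,0,2)
step 2: output 1; order=[0,1]; indeg=(0,0,0,0,2)
step 3: output 2; order=[0,1,2]; indeg=(0,0,0,0,1)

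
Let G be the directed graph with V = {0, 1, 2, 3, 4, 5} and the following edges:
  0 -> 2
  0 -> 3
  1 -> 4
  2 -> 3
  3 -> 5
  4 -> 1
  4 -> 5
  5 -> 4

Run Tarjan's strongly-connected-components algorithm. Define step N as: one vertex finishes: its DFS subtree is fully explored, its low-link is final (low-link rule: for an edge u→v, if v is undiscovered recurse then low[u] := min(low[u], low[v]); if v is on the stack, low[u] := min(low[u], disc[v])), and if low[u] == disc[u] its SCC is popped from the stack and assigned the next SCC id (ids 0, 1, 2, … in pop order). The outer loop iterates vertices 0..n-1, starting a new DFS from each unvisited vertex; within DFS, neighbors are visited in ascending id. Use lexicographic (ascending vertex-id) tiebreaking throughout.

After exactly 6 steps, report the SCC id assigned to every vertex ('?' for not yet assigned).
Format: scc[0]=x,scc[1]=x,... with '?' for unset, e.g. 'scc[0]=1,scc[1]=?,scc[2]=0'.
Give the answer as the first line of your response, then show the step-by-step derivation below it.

scc[0]=3,scc[1]=0,scc[2]=2,scc[3]=1,scc[4]=0,scc[5]=0

step 1: low=(low[0]=0,low[1]=4,low[2]=1,low[3]=2,low[4]=4,low[5]=3); scc=(scc[0]=?,scc[1]=?,scc[2]=?,scc[3]=?,scc[4]=?,scc[5]=?)
step 2: low=(low[0]=0,low[1]=4,low[2]=1,low[3]=2,low[4]=3,low[5]=3); scc=(scc[0]=?,scc[1]=?,scc[2]=?,scc[3]=?,scc[4]=?,scc[5]=?)
step 3: low=(low[0]=0,low[1]=4,low[2]=1,low[3]=2,low[4]=3,low[5]=3); scc=(scc[0]=?,scc[1]=0,scc[2]=?,scc[3]=?,scc[4]=0,scc[5]=0)
step 4: low=(low[0]=0,low[1]=4,low[2]=1,low[3]=2,low[4]=3,low[5]=3); scc=(scc[0]=?,scc[1]=0,scc[2]=?,scc[3]=1,scc[4]=0,scc[5]=0)
step 5: low=(low[0]=0,low[1]=4,low[2]=1,low[3]=2,low[4]=3,low[5]=3); scc=(scc[0]=?,scc[1]=0,scc[2]=2,scc[3]=1,scc[4]=0,scc[5]=0)
step 6: low=(low[0]=0,low[1]=4,low[2]=1,low[3]=2,low[4]=3,low[5]=3); scc=(scc[0]=3,scc[1]=0,scc[2]=2,scc[3]=1,scc[4]=0,scc[5]=0)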